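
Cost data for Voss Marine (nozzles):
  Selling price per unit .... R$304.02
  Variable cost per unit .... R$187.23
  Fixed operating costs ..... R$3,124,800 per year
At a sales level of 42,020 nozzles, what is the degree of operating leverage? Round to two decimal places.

At 42,020 units, contribution = 42,020 × R$116.79 = R$4,907,515.80.
Subtracting fixed costs: EBIT = R$4,907,515.80 − R$3,124,800 = R$1,782,715.80.
So DOL = total CM / EBIT = R$4,907,515.80 / R$1,782,715.80 = 2.7528.

2.75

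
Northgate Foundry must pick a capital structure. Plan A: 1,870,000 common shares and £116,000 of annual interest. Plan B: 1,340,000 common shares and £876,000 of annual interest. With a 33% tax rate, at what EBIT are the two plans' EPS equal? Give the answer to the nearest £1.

Set EPS_A = EPS_B: (EBIT − £116,000)(1 − 0.33) ÷ 1,870,000 = (EBIT − £876,000)(1 − 0.33) ÷ 1,340,000.
The (1 − t) factor cancels: (EBIT − 116,000) × 1,340,000 = (EBIT − 876,000) × 1,870,000.
EBIT × (1,870,000 − 1,340,000) = 876,000 × 1,870,000 − 116,000 × 1,340,000 = 1,482,680,000,000, so EBIT = 1,482,680,000,000 ÷ 530,000 = 2,797,509.43.

£2,797,509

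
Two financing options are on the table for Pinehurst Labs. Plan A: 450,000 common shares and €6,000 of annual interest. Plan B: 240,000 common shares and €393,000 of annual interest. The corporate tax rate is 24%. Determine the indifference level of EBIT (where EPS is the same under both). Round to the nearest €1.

€835,286

At indifference, (EBIT − 6,000)(1 − t)/450,000 = (EBIT − 393,000)(1 − t)/240,000.
Cancelling (1 − t) and cross-multiplying: 240,000·(EBIT − 6,000) = 450,000·(EBIT − 393,000).
EBIT × (450,000 − 240,000) = 393,000 × 450,000 − 6,000 × 240,000 = 175,410,000,000, so EBIT = 175,410,000,000 ÷ 210,000 = 835,285.71.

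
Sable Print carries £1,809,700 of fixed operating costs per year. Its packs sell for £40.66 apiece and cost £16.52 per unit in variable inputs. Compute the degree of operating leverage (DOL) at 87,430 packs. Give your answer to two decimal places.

Contribution at this volume is 87,430 × £24.14 = £2,110,560.20.
EBIT = £2,110,560.20 − £1,809,700 = £300,860.20.
Degree of operating leverage = £2,110,560.20 / £300,860.20 = 7.0151.

7.02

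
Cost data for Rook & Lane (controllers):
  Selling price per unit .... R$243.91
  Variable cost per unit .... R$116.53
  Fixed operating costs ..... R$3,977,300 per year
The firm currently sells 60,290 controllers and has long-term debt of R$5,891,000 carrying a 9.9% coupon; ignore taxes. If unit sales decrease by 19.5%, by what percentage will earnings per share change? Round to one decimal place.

Contribution at this volume is 60,290 × R$127.38 = R$7,679,740.20.
Operating income = contribution − fixed costs = R$7,679,740.20 − R$3,977,300 = R$3,702,440.20.
After interest of R$583,209.00, pre-tax earnings = R$3,119,231.20.
Degree of combined leverage = contribution ÷ (EBIT − I) = R$7,679,740.20 ÷ R$3,119,231.20 = 2.4621.
%ΔEPS = DCL × %ΔSales = 2.4621 × -19.5% = -48.0%.

-48.0%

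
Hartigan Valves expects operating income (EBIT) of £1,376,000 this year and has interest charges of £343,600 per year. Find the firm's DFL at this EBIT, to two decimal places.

1.33

Interest = £343,600.00.
Degree of financial leverage = EBIT / (EBIT − interest) = £1,376,000 / £1,032,400.00 = 1.3328.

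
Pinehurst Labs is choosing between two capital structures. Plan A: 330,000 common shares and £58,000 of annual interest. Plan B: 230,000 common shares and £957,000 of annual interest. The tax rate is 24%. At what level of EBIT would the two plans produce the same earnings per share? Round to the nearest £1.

£3,024,700

At indifference, (EBIT − 58,000)(1 − t)/330,000 = (EBIT − 957,000)(1 − t)/230,000.
Cancelling (1 − t) and cross-multiplying: 230,000·(EBIT − 58,000) = 330,000·(EBIT − 957,000).
Solving, EBIT = (957,000·330,000 − 58,000·230,000) / (330,000 − 230,000) = 302,470,000,000 / 100,000 = 3,024,700.00.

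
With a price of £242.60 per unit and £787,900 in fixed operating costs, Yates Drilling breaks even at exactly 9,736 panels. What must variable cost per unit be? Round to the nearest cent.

£161.67

At break-even, FC = Q × (P − VC), so P − VC = £787,900 ÷ 9,736 = £80.9265.
Variable cost per unit = £242.60 − £80.9265 = £161.67.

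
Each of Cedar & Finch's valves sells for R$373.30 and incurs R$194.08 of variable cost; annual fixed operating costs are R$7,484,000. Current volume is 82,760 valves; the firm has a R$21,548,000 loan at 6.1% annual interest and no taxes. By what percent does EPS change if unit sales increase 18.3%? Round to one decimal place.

At 82,760 units, contribution = 82,760 × R$179.22 = R$14,832,247.20.
Operating income = contribution − fixed costs = R$14,832,247.20 − R$7,484,000 = R$7,348,247.20.
After interest of R$1,314,428.00, pre-tax earnings = R$6,033,819.20.
DCL = total CM / (EBIT − I) = R$14,832,247.20 / R$6,033,819.20 = 2.4582.
%ΔEPS = DCL × %ΔSales = 2.4582 × +18.3% = +45.0%.

+45.0%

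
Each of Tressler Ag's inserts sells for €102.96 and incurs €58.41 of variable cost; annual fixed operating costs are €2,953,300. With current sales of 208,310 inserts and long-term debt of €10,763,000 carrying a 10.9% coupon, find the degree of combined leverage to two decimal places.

At 208,310 units, contribution = 208,310 × €44.55 = €9,280,210.50.
Operating income = contribution − fixed costs = €9,280,210.50 − €2,953,300 = €6,326,910.50. Interest = €1,173,167.00, so EBIT − I = €5,153,743.50.
Degree of total leverage = total CM / (EBIT − interest) = €9,280,210.50 / €5,153,743.50 = 1.8007.

1.80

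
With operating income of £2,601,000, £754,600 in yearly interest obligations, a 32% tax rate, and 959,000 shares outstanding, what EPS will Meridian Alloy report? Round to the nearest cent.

Pre-tax income = £2,601,000 − £754,600.00 = £1,846,400.00.
After tax at 32%: net income = £1,846,400.00 × 0.68 = £1,255,552.00.
EPS = £1,255,552.00 ÷ 959,000 = £1.31.

£1.31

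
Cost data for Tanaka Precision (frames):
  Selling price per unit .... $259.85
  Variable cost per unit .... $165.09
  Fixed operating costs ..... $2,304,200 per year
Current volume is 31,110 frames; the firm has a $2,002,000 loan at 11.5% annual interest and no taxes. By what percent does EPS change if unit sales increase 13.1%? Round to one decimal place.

Contribution at this volume is 31,110 × $94.76 = $2,947,983.60.
Subtracting fixed costs: EBIT = $2,947,983.60 − $2,304,200 = $643,783.60.
Interest = $230,230.00, so EBIT − I = $413,553.60.
DCL = total CM / (EBIT − I) = $2,947,983.60 / $413,553.60 = 7.1284.
%ΔEPS = DCL × %ΔSales = 7.1284 × +13.1% = +93.4%.

+93.4%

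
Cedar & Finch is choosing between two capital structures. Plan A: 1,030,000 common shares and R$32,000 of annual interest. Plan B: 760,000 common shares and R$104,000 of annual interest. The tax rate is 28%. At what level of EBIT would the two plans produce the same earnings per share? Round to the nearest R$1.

R$306,667

At indifference, (EBIT − 32,000)(1 − t)/1,030,000 = (EBIT − 104,000)(1 − t)/760,000.
Cancelling (1 − t) and cross-multiplying: 760,000·(EBIT − 32,000) = 1,030,000·(EBIT − 104,000).
Solving, EBIT = (104,000·1,030,000 − 32,000·760,000) / (1,030,000 − 760,000) = 82,800,000,000 / 270,000 = 306,666.67.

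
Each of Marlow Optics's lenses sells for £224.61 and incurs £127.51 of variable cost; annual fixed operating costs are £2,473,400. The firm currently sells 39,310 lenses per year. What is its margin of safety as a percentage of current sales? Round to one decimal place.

Each unit contributes £224.61 − £127.51 = £97.10. Break-even units = £2,473,400 ÷ £97.10 = 25,472.71; break-even revenue = 25,472.71 × £224.61 = £5,721,425.07.
Actual sales revenue = 39,310 × £224.61 = £8,829,419.10.
Margin of safety = (£8,829,419.10 − £5,721,425.07) ÷ £8,829,419.10 = 35.2%.

35.2%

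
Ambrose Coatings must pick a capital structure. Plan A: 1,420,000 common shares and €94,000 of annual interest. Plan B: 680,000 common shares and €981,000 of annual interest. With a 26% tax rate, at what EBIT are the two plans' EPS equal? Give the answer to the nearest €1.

Set EPS_A = EPS_B: (EBIT − €94,000)(1 − 0.26) ÷ 1,420,000 = (EBIT − €981,000)(1 − 0.26) ÷ 680,000.
The (1 − t) factor cancels: (EBIT − 94,000) × 680,000 = (EBIT − 981,000) × 1,420,000.
Solving, EBIT = (981,000·1,420,000 − 94,000·680,000) / (1,420,000 − 680,000) = 1,329,100,000,000 / 740,000 = 1,796,081.08.

€1,796,081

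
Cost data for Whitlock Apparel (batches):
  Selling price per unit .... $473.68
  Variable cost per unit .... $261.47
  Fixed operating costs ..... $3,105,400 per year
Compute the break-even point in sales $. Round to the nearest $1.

Contribution margin per unit = $473.68 − $261.47 = $212.21, a CM ratio of $212.21 ÷ $473.68 = 0.4480.
Break-even sales = FC ÷ CM ratio = $3,105,400 × $473.68 / $212.21 = $6,931,652.

$6,931,652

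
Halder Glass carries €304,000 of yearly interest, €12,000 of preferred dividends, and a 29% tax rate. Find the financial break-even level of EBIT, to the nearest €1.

€320,901

Grossing the preferred dividend up to pre-tax terms: €12,000 / (1 − 0.29) = €16,901.41.
Financial break-even EBIT = interest + D_p ÷ (1 − t) = €304,000 + €16,901.41 = €320,901.41.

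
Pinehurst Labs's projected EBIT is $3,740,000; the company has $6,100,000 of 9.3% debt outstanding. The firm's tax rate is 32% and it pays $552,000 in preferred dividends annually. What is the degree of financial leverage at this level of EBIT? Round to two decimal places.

Interest = $567,300.00.
Preferred dividends grossed up pre-tax: $552,000 / (1 − 0.32) = $811,764.71.
DFL = EBIT ÷ [EBIT − I − D_p/(1−t)] = $3,740,000 ÷ [$3,740,000 − $567,300.00 − $811,764.71] = $3,740,000 ÷ $2,360,935.29 = 1.5841.

1.58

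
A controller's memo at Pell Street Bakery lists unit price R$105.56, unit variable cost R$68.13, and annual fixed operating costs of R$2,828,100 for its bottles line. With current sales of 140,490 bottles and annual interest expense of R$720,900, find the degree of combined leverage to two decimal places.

Total contribution margin = 140,490 × R$37.43 = R$5,258,540.70.
Operating income = contribution − fixed costs = R$5,258,540.70 − R$2,828,100 = R$2,430,440.70. Interest = R$720,900.00, so EBIT − I = R$1,709,540.70.
Degree of total leverage = total CM / (EBIT − interest) = R$5,258,540.70 / R$1,709,540.70 = 3.0760.

3.08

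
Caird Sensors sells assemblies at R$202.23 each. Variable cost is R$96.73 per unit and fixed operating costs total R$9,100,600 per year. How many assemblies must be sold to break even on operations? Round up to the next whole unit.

Contribution margin per unit = R$202.23 − R$96.73 = R$105.50.
Units to break even: R$9,100,600 ÷ R$105.50 = 86,261.61, rounded up to 86,262.

86,262 assemblies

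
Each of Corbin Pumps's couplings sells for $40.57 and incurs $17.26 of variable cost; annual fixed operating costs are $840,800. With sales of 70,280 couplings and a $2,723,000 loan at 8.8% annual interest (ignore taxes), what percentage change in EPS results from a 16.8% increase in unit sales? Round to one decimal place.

Total contribution margin = 70,280 × $23.31 = $1,638,226.80.
Operating income = contribution − fixed costs = $1,638,226.80 − $840,800 = $797,426.80.
Interest = $239,624.00, so EBIT − I = $557,802.80.
Degree of combined leverage = contribution ÷ (EBIT − I) = $1,638,226.80 ÷ $557,802.80 = 2.9369.
%ΔEPS = DCL × %ΔSales = 2.9369 × +16.8% = +49.3%.

+49.3%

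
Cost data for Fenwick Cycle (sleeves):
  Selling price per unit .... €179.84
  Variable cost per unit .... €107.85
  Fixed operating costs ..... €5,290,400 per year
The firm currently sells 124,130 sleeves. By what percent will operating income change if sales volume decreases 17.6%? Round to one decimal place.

-43.1%

At 124,130 units, contribution = 124,130 × €71.99 = €8,936,118.70.
Operating income = contribution − fixed costs = €8,936,118.70 − €5,290,400 = €3,645,718.70.
DOL = contribution ÷ EBIT = €8,936,118.70 ÷ €3,645,718.70 = 2.4511.
So EBIT moves 2.4511 × (-17.6%) = -43.1%.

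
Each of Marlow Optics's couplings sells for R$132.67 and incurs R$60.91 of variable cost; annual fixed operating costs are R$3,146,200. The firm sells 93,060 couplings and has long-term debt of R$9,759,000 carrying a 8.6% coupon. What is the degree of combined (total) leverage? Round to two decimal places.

2.48

Total contribution margin = 93,060 × R$71.76 = R$6,677,985.60.
EBIT = R$6,677,985.60 − R$3,146,200 = R$3,531,785.60. Interest = R$839,274.00.
DOL = R$6,677,985.60 ÷ R$3,531,785.60 = 1.8908; DFL = R$3,531,785.60 ÷ R$2,692,511.60 = 1.3117.
Combined leverage = 1.8908 × 1.3117 = 2.4802.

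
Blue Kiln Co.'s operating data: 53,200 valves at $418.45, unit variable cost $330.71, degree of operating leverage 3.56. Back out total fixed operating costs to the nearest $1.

At 53,200 units, contribution = 53,200 × $87.74 = $4,667,768.00.
DOL = contribution / EBIT, so EBIT = $4,667,768.00 / 3.56 = $1,311,170.79.
Fixed costs = CM − EBIT = $4,667,768.00 − $1,311,170.79 = $3,356,597.

$3,356,597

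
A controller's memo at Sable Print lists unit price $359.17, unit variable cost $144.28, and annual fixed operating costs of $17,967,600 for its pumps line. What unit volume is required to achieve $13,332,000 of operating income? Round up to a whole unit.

Contribution margin per unit = $359.17 − $144.28 = $214.89.
Required volume = (fixed costs + target profit) ÷ CM = ($17,967,600 + $13,332,000) ÷ $214.89 = 145,654.06, so 145,655 pumps.

145,655 pumps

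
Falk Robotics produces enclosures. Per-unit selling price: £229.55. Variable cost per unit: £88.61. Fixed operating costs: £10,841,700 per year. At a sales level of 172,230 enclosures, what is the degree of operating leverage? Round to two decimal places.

1.81

At 172,230 units, contribution = 172,230 × £140.94 = £24,274,096.20.
EBIT = £24,274,096.20 − £10,841,700 = £13,432,396.20.
DOL = contribution ÷ EBIT = £24,274,096.20 ÷ £13,432,396.20 = 1.8071.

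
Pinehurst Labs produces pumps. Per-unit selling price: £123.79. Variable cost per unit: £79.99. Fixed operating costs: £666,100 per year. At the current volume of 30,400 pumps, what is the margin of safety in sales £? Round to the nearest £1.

£1,880,647

Contribution margin per unit = £123.79 − £79.99 = £43.80. Break-even units = £666,100 ÷ £43.80 = 15,207.76; break-even revenue = 15,207.76 × £123.79 = £1,882,568.93.
Current sales = 30,400 × £123.79 = £3,763,216.00.
Margin of safety = £3,763,216.00 − £1,882,568.93 = £1,880,647.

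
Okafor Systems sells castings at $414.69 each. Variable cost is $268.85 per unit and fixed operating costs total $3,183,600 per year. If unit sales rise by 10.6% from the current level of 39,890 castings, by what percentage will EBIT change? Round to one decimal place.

Total contribution margin = 39,890 × $145.84 = $5,817,557.60.
Subtracting fixed costs: EBIT = $5,817,557.60 − $3,183,600 = $2,633,957.60.
Degree of operating leverage = $5,817,557.60 / $2,633,957.60 = 2.2087.
%ΔEBIT = DOL × %ΔSales = 2.2087 × +10.6% = +23.4%.

+23.4%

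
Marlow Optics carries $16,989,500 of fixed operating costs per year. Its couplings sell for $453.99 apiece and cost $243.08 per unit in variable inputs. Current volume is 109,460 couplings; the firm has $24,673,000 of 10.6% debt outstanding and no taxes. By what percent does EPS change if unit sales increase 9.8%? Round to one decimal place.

Contribution at this volume is 109,460 × $210.91 = $23,086,208.60.
Subtracting fixed costs: EBIT = $23,086,208.60 − $16,989,500 = $6,096,708.60.
After interest of $2,615,338.00, pre-tax earnings = $3,481,370.60.
DCL = total CM / (EBIT − I) = $23,086,208.60 / $3,481,370.60 = 6.6314.
EPS therefore changes by 6.6314 × (+9.8%) = +65.0%.

+65.0%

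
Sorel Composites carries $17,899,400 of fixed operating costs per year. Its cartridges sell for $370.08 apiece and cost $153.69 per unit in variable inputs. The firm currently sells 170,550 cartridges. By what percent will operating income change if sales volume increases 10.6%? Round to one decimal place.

+20.6%

At 170,550 units, contribution = 170,550 × $216.39 = $36,905,314.50.
Subtracting fixed costs: EBIT = $36,905,314.50 − $17,899,400 = $19,005,914.50.
So DOL = total CM / EBIT = $36,905,314.50 / $19,005,914.50 = 1.9418.
Operating income changes by 1.9418 × +10.6% = +20.6%.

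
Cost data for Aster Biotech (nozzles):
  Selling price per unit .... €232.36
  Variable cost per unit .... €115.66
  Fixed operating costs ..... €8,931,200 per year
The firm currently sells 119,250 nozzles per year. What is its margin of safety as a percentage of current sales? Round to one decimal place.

Unit CM = price − variable cost = €232.36 − €115.66 = €116.70. Break-even units = €8,931,200 ÷ €116.70 = 76,531.28; break-even revenue = 76,531.28 × €232.36 = €17,782,807.47.
Current sales = 119,250 × €232.36 = €27,708,930.00.
Margin of safety = (€27,708,930.00 − €17,782,807.47) ÷ €27,708,930.00 = 35.8%.

35.8%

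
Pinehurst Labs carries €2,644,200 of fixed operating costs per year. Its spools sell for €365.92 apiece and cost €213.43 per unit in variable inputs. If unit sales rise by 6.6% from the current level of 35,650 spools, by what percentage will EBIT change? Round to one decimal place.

+12.9%

Contribution at this volume is 35,650 × €152.49 = €5,436,268.50.
EBIT = €5,436,268.50 − €2,644,200 = €2,792,068.50.
So DOL = total CM / EBIT = €5,436,268.50 / €2,792,068.50 = 1.9470.
Operating income changes by 1.9470 × +6.6% = +12.9%.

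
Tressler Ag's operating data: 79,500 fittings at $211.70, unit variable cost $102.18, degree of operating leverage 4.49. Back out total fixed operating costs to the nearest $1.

$6,767,677

Total contribution margin = 79,500 × $109.52 = $8,706,840.00.
DOL = contribution / EBIT, so EBIT = $8,706,840.00 / 4.49 = $1,939,162.58.
Fixed costs = CM − EBIT = $8,706,840.00 − $1,939,162.58 = $6,767,677.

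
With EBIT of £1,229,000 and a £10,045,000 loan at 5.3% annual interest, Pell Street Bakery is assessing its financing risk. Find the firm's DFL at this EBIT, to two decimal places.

1.76

Interest = £532,385.00.
Degree of financial leverage = EBIT / (EBIT − interest) = £1,229,000 / £696,615.00 = 1.7642.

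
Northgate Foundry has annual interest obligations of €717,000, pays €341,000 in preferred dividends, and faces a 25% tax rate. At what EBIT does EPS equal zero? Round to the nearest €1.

Grossing the preferred dividend up to pre-tax terms: €341,000 / (1 − 0.25) = €454,666.67.
EPS = 0 when EBIT covers interest plus the pre-tax preferred burden: €717,000 + €454,666.67 = €1,171,666.67.

€1,171,667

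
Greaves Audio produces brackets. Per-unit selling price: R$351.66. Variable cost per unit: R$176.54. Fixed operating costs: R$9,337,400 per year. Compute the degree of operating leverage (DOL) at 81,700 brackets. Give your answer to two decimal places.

2.88

Contribution at this volume is 81,700 × R$175.12 = R$14,307,304.00.
Subtracting fixed costs: EBIT = R$14,307,304.00 − R$9,337,400 = R$4,969,904.00.
DOL = contribution ÷ EBIT = R$14,307,304.00 ÷ R$4,969,904.00 = 2.8788.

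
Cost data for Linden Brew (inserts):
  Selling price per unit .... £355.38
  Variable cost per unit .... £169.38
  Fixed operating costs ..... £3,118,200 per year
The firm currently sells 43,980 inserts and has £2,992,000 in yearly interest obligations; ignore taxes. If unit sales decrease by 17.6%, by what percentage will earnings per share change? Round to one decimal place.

At 43,980 units, contribution = 43,980 × £186.00 = £8,180,280.00.
EBIT = £8,180,280.00 − £3,118,200 = £5,062,080.00.
After interest of £2,992,000.00, pre-tax earnings = £2,070,080.00.
DCL = total CM / (EBIT − I) = £8,180,280.00 / £2,070,080.00 = 3.9517.
%ΔEPS = DCL × %ΔSales = 3.9517 × -17.6% = -69.5%.

-69.5%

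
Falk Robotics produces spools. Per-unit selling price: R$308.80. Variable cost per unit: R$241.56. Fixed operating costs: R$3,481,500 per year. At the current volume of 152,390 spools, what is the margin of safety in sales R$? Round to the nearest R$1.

R$31,069,228

Each unit contributes R$308.80 − R$241.56 = R$67.24. Break-even units = R$3,481,500 ÷ R$67.24 = 51,777.22; break-even revenue = 51,777.22 × R$308.80 = R$15,988,804.28.
Current sales = 152,390 × R$308.80 = R$47,058,032.00.
Margin of safety = R$47,058,032.00 − R$15,988,804.28 = R$31,069,228.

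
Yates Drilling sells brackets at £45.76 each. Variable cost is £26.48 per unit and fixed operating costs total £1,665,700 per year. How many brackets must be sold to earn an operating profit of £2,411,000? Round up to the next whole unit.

Contribution margin per unit = £45.76 − £26.48 = £19.28.
Units = (FC + target) / CM = (£1,665,700 + £2,411,000) / £19.28 = 211,447.10, so 211,448 brackets.

211,448 brackets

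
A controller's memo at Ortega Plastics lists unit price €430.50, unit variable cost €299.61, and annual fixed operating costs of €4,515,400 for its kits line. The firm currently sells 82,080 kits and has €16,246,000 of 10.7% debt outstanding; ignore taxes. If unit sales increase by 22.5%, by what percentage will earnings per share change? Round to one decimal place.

+53.8%

Contribution at this volume is 82,080 × €130.89 = €10,743,451.20.
EBIT = €10,743,451.20 − €4,515,400 = €6,228,051.20.
Interest = €1,738,322.00, so EBIT − I = €4,489,729.20.
DCL = total CM / (EBIT − I) = €10,743,451.20 / €4,489,729.20 = 2.3929.
EPS therefore changes by 2.3929 × (+22.5%) = +53.8%.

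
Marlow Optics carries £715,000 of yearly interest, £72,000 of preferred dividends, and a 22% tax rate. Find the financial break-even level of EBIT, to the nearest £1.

£807,308

Grossing the preferred dividend up to pre-tax terms: £72,000 / (1 − 0.22) = £92,307.69.
Financial break-even EBIT = interest + D_p ÷ (1 − t) = £715,000 + £92,307.69 = £807,307.69.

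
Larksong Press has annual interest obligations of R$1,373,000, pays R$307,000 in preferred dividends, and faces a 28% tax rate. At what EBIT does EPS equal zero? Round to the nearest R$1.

R$1,799,389

Grossing the preferred dividend up to pre-tax terms: R$307,000 / (1 − 0.28) = R$426,388.89.
EPS = 0 when EBIT covers interest plus the pre-tax preferred burden: R$1,373,000 + R$426,388.89 = R$1,799,388.89.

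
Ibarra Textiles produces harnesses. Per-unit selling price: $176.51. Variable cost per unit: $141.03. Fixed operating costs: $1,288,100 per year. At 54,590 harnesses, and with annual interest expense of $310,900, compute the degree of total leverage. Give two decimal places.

Contribution at this volume is 54,590 × $35.48 = $1,936,853.20.
Operating income = contribution − fixed costs = $1,936,853.20 − $1,288,100 = $648,753.20. Interest = $310,900.00.
DOL = $1,936,853.20 ÷ $648,753.20 = 2.9855; DFL = $648,753.20 ÷ $337,853.20 = 1.9202.
Combined leverage = 2.9855 × 1.9202 = 5.7328.

5.73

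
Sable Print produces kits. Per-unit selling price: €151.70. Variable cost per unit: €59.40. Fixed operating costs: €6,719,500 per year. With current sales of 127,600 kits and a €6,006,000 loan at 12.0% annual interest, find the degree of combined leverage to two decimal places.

2.72

At 127,600 units, contribution = 127,600 × €92.30 = €11,777,480.00.
EBIT = €11,777,480.00 − €6,719,500 = €5,057,980.00. Interest = €720,720.00.
DOL = €11,777,480.00 ÷ €5,057,980.00 = 2.3285; DFL = €5,057,980.00 ÷ €4,337,260.00 = 1.1662.
DCL = DOL × DFL = 2.3285 × 1.1662 = 2.7155.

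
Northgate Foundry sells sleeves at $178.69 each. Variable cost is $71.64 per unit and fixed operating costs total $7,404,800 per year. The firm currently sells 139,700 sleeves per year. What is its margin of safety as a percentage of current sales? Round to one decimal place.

Each unit contributes $178.69 − $71.64 = $107.05. Break-even units = $7,404,800 ÷ $107.05 = 69,171.42; break-even revenue = 69,171.42 × $178.69 = $12,360,240.19.
Current sales = 139,700 × $178.69 = $24,962,993.00.
Margin of safety = ($24,962,993.00 − $12,360,240.19) ÷ $24,962,993.00 = 50.5%.

50.5%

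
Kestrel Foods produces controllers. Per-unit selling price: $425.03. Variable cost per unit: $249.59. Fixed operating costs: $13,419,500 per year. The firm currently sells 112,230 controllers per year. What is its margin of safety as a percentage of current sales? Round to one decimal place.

31.8%

Contribution margin per unit = $425.03 − $249.59 = $175.44. Break-even units = $13,419,500 ÷ $175.44 = 76,490.54; break-even revenue = 76,490.54 × $425.03 = $32,510,773.40.
Current sales = 112,230 × $425.03 = $47,701,116.90.
Margin of safety = ($47,701,116.90 − $32,510,773.40) ÷ $47,701,116.90 = 31.8%.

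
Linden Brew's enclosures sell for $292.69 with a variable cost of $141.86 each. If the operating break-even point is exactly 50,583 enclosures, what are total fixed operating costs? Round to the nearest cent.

Unit CM = price − variable cost = $292.69 − $141.86 = $150.83.
Fixed costs = break-even units × CM = 50,583 × $150.83 = $7,629,433.89.

$7,629,433.89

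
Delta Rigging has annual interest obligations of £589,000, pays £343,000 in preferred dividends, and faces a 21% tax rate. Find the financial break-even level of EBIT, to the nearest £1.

Grossing the preferred dividend up to pre-tax terms: £343,000 / (1 − 0.21) = £434,177.22.
Financial break-even EBIT = interest + D_p ÷ (1 − t) = £589,000 + £434,177.22 = £1,023,177.22.

£1,023,177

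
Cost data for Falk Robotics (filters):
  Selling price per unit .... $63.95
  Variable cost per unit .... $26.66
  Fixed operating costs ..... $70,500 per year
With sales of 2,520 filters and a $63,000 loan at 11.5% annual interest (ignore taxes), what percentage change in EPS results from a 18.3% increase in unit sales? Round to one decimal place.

Total contribution margin = 2,520 × $37.29 = $93,970.80.
Operating income = contribution − fixed costs = $93,970.80 − $70,500 = $23,470.80.
After interest of $7,245.00, pre-tax earnings = $16,225.80.
Degree of combined leverage = contribution ÷ (EBIT − I) = $93,970.80 ÷ $16,225.80 = 5.7914.
%ΔEPS = DCL × %ΔSales = 5.7914 × +18.3% = +106.0%.

+106.0%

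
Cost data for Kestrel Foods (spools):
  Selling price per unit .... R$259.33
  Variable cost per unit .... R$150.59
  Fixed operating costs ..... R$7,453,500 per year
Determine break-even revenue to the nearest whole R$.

R$17,775,576

CM per unit = R$259.33 − R$150.59 = R$108.74; CM ratio = R$108.74 / R$259.33 = 0.4193.
Break-even sales = FC ÷ CM ratio = R$7,453,500 × R$259.33 / R$108.74 = R$17,775,576.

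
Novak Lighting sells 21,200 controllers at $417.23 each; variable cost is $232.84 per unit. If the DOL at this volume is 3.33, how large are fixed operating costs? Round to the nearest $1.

$2,735,174

Contribution at this volume is 21,200 × $184.39 = $3,909,068.00.
Since DOL = CM ÷ EBIT, EBIT = $3,909,068.00 ÷ 3.33 = $1,173,894.29.
And FC = contribution − EBIT = $3,909,068.00 − $1,173,894.29 = $2,735,174.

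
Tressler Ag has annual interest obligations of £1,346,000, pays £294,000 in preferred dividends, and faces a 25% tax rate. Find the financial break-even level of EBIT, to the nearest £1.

Preferred dividends are paid after tax, so their pre-tax equivalent is £294,000 ÷ (1 − 0.25) = £392,000.00.
Financial break-even EBIT = interest + D_p ÷ (1 − t) = £1,346,000 + £392,000.00 = £1,738,000.00.

£1,738,000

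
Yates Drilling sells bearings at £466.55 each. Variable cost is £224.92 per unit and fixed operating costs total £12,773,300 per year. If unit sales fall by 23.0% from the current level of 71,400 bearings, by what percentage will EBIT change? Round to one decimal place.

Total contribution margin = 71,400 × £241.63 = £17,252,382.00.
Subtracting fixed costs: EBIT = £17,252,382.00 − £12,773,300 = £4,479,082.00.
So DOL = total CM / EBIT = £17,252,382.00 / £4,479,082.00 = 3.8518.
%ΔEBIT = DOL × %ΔSales = 3.8518 × -23.0% = -88.6%.

-88.6%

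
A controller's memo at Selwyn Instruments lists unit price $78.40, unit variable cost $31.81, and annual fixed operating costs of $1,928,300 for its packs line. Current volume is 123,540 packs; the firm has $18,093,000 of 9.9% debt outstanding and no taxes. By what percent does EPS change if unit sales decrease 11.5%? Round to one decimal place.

Contribution at this volume is 123,540 × $46.59 = $5,755,728.60.
Subtracting fixed costs: EBIT = $5,755,728.60 − $1,928,300 = $3,827,428.60.
Interest = $1,791,207.00, so EBIT − I = $2,036,221.60.
Degree of combined leverage = contribution ÷ (EBIT − I) = $5,755,728.60 ÷ $2,036,221.60 = 2.8267.
%ΔEPS = DCL × %ΔSales = 2.8267 × -11.5% = -32.5%.

-32.5%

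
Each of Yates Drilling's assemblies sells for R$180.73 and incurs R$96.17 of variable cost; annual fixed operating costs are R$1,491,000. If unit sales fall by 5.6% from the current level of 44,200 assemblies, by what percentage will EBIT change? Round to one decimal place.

-9.3%

At 44,200 units, contribution = 44,200 × R$84.56 = R$3,737,552.00.
Operating income = contribution − fixed costs = R$3,737,552.00 − R$1,491,000 = R$2,246,552.00.
Degree of operating leverage = R$3,737,552.00 / R$2,246,552.00 = 1.6637.
%ΔEBIT = DOL × %ΔSales = 1.6637 × -5.6% = -9.3%.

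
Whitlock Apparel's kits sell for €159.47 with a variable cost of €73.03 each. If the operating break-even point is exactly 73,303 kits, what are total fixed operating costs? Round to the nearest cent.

€6,336,311.32

Each unit contributes €159.47 − €73.03 = €86.44.
Since BE = FC / CM, FC = 73,303 × €86.44 = €6,336,311.32.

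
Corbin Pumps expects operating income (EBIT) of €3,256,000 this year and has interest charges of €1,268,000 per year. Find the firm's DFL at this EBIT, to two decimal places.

1.64

Interest = €1,268,000.00.
Degree of financial leverage = EBIT / (EBIT − interest) = €3,256,000 / €1,988,000.00 = 1.6378.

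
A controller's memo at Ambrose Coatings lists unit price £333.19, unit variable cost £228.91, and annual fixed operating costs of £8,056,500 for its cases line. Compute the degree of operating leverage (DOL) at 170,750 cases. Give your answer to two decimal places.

1.83

Contribution at this volume is 170,750 × £104.28 = £17,805,810.00.
Subtracting fixed costs: EBIT = £17,805,810.00 − £8,056,500 = £9,749,310.00.
So DOL = total CM / EBIT = £17,805,810.00 / £9,749,310.00 = 1.8264.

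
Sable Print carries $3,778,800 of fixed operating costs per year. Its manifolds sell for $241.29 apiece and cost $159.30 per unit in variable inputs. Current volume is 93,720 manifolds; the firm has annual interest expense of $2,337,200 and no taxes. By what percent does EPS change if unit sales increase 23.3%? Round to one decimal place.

+114.2%

Total contribution margin = 93,720 × $81.99 = $7,684,102.80.
Operating income = contribution − fixed costs = $7,684,102.80 − $3,778,800 = $3,905,302.80.
After interest of $2,337,200.00, pre-tax earnings = $1,568,102.80.
Degree of combined leverage = contribution ÷ (EBIT − I) = $7,684,102.80 ÷ $1,568,102.80 = 4.9003.
EPS therefore changes by 4.9003 × (+23.3%) = +114.2%.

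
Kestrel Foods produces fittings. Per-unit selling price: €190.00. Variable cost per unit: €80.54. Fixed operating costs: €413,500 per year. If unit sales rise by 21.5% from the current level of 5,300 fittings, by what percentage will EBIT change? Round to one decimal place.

Contribution at this volume is 5,300 × €109.46 = €580,138.00.
Operating income = contribution − fixed costs = €580,138.00 − €413,500 = €166,638.00.
Degree of operating leverage = €580,138.00 / €166,638.00 = 3.4814.
%ΔEBIT = DOL × %ΔSales = 3.4814 × +21.5% = +74.9%.

+74.9%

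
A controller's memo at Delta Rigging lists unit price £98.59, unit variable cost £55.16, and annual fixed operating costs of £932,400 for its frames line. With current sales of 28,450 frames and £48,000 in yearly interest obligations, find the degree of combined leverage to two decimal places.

4.84

Total contribution margin = 28,450 × £43.43 = £1,235,583.50.
EBIT = £1,235,583.50 − £932,400 = £303,183.50. Interest = £48,000.00.
DOL = £1,235,583.50 ÷ £303,183.50 = 4.0754; DFL = £303,183.50 ÷ £255,183.50 = 1.1881.
DCL = DOL × DFL = 4.0754 × 1.1881 = 4.8420.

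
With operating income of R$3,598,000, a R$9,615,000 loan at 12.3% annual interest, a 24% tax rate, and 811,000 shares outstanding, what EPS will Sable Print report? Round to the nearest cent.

Pre-tax income = R$3,598,000 − R$1,182,645.00 = R$2,415,355.00.
Net income = R$2,415,355.00 × (1 − 0.24) = R$1,835,669.80.
Per share: R$1,835,669.80 / 811,000 shares = R$2.26.

R$2.26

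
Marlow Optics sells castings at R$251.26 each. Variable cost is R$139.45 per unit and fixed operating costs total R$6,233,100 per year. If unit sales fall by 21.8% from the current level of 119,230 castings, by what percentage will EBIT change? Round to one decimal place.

Total contribution margin = 119,230 × R$111.81 = R$13,331,106.30.
Operating income = contribution − fixed costs = R$13,331,106.30 − R$6,233,100 = R$7,098,006.30.
DOL = contribution ÷ EBIT = R$13,331,106.30 ÷ R$7,098,006.30 = 1.8781.
%ΔEBIT = DOL × %ΔSales = 1.8781 × -21.8% = -40.9%.

-40.9%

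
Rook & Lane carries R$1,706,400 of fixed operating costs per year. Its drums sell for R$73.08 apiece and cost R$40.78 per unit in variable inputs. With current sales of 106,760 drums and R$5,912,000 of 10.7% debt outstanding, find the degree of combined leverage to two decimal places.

At 106,760 units, contribution = 106,760 × R$32.30 = R$3,448,348.00.
Operating income = contribution − fixed costs = R$3,448,348.00 − R$1,706,400 = R$1,741,948.00. Interest = R$632,584.00, so EBIT − I = R$1,109,364.00.
Degree of total leverage = total CM / (EBIT − interest) = R$3,448,348.00 / R$1,109,364.00 = 3.1084.

3.11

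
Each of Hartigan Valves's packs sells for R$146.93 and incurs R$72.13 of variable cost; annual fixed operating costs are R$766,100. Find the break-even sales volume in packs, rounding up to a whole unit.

Contribution margin per unit = R$146.93 − R$72.13 = R$74.80.
Break-even Q = R$766,100 / R$74.80 = 10,241.98 → 10,242 packs.

10,242 packs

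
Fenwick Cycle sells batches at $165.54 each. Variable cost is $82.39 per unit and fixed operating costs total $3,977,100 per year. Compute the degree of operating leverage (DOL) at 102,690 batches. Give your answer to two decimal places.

Total contribution margin = 102,690 × $83.15 = $8,538,673.50.
EBIT = $8,538,673.50 − $3,977,100 = $4,561,573.50.
So DOL = total CM / EBIT = $8,538,673.50 / $4,561,573.50 = 1.8719.

1.87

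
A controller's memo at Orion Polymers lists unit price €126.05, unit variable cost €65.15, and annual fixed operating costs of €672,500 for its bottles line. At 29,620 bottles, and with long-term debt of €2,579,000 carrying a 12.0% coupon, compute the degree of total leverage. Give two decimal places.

At 29,620 units, contribution = 29,620 × €60.90 = €1,803,858.00.
EBIT = €1,803,858.00 − €672,500 = €1,131,358.00. Interest = €309,480.00, so EBIT − I = €821,878.00.
DCL = contribution ÷ (EBIT − I) = €1,803,858.00 ÷ €821,878.00 = 2.1948.

2.19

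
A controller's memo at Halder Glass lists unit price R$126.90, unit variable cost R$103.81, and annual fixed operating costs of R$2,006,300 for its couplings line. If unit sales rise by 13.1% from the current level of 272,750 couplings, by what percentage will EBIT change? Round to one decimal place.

Contribution at this volume is 272,750 × R$23.09 = R$6,297,797.50.
Operating income = contribution − fixed costs = R$6,297,797.50 − R$2,006,300 = R$4,291,497.50.
DOL = contribution ÷ EBIT = R$6,297,797.50 ÷ R$4,291,497.50 = 1.4675.
Operating income changes by 1.4675 × +13.1% = +19.2%.

+19.2%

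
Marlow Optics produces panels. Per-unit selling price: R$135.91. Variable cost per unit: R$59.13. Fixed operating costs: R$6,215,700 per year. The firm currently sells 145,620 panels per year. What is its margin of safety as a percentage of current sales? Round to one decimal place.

Unit CM = price − variable cost = R$135.91 − R$59.13 = R$76.78. Break-even units = R$6,215,700 ÷ R$76.78 = 80,954.68; break-even revenue = 80,954.68 × R$135.91 = R$11,002,549.97.
Current sales = 145,620 × R$135.91 = R$19,791,214.20.
Margin of safety = (R$19,791,214.20 − R$11,002,549.97) ÷ R$19,791,214.20 = 44.4%.

44.4%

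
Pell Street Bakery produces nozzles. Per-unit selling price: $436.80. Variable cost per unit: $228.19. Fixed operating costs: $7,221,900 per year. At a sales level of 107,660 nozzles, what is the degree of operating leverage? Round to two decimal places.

Total contribution margin = 107,660 × $208.61 = $22,458,952.60.
Operating income = contribution − fixed costs = $22,458,952.60 − $7,221,900 = $15,237,052.60.
DOL = contribution ÷ EBIT = $22,458,952.60 ÷ $15,237,052.60 = 1.4740.

1.47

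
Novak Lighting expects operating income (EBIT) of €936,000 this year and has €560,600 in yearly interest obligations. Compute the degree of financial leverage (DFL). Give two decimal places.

Interest = €560,600.00.
Degree of financial leverage = EBIT / (EBIT − interest) = €936,000 / €375,400.00 = 2.4933.

2.49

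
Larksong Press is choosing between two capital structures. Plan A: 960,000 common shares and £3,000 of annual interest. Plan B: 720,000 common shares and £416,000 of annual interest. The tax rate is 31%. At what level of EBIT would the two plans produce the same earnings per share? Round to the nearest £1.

Set EPS_A = EPS_B: (EBIT − £3,000)(1 − 0.31) ÷ 960,000 = (EBIT − £416,000)(1 − 0.31) ÷ 720,000.
The (1 − t) factor cancels: (EBIT − 3,000) × 720,000 = (EBIT − 416,000) × 960,000.
EBIT × (960,000 − 720,000) = 416,000 × 960,000 − 3,000 × 720,000 = 397,200,000,000, so EBIT = 397,200,000,000 ÷ 240,000 = 1,655,000.00.

£1,655,000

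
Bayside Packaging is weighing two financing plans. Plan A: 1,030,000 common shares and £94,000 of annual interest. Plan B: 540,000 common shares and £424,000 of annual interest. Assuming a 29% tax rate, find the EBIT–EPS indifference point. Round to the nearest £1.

£787,673

Set EPS_A = EPS_B: (EBIT − £94,000)(1 − 0.29) ÷ 1,030,000 = (EBIT − £424,000)(1 − 0.29) ÷ 540,000.
The (1 − t) factor cancels: (EBIT − 94,000) × 540,000 = (EBIT − 424,000) × 1,030,000.
EBIT × (1,030,000 − 540,000) = 424,000 × 1,030,000 − 94,000 × 540,000 = 385,960,000,000, so EBIT = 385,960,000,000 ÷ 490,000 = 787,673.47.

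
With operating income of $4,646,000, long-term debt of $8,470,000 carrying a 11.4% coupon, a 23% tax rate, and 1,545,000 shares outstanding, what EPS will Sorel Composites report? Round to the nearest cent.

$1.83

Pre-tax income = $4,646,000 − $965,580.00 = $3,680,420.00.
After tax at 23%: net income = $3,680,420.00 × 0.77 = $2,833,923.40.
EPS = $2,833,923.40 ÷ 1,545,000 = $1.83.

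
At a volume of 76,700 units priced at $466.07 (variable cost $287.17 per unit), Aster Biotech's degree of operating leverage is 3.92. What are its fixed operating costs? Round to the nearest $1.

$10,221,214

Total contribution margin = 76,700 × $178.90 = $13,721,630.00.
DOL = contribution / EBIT, so EBIT = $13,721,630.00 / 3.92 = $3,500,415.82.
Fixed costs = CM − EBIT = $13,721,630.00 − $3,500,415.82 = $10,221,214.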